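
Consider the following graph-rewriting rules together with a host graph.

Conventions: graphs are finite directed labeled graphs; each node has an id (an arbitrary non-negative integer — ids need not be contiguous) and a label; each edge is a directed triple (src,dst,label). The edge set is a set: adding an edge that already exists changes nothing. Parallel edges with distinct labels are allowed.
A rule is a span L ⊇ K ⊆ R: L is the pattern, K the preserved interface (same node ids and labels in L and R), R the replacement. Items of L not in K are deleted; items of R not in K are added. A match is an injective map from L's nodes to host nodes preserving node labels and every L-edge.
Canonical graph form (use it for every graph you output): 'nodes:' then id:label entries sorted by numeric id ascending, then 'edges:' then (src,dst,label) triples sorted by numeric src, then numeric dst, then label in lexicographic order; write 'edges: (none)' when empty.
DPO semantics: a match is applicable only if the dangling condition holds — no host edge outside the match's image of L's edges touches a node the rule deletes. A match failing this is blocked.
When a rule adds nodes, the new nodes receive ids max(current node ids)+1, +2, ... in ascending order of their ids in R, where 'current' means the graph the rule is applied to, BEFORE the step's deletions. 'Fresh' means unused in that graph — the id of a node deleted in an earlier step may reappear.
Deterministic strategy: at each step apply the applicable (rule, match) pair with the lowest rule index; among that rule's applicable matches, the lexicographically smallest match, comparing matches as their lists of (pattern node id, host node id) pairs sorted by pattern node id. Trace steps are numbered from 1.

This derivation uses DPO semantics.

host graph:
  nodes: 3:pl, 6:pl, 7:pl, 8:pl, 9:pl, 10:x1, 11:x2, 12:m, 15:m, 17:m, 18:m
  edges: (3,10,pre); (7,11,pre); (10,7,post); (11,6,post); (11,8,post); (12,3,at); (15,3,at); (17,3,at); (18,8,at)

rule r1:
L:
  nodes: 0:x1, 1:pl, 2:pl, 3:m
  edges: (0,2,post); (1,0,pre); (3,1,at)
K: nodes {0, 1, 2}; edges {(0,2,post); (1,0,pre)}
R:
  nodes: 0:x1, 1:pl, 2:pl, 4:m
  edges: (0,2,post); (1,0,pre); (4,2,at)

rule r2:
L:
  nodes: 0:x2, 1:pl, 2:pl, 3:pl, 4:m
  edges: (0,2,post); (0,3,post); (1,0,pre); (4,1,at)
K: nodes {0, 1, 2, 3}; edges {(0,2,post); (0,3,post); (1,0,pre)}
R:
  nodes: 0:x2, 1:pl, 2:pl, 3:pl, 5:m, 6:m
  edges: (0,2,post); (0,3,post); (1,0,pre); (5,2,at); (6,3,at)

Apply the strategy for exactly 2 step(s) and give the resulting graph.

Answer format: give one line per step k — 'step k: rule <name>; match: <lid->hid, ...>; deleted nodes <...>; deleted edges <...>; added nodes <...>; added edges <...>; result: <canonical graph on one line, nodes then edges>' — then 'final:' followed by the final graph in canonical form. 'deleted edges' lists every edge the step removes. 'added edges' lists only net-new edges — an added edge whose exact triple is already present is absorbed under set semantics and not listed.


step 1: rule r1; match: 0->10, 1->3, 2->7, 3->12; deleted nodes 12; deleted edges (12,3,at); added nodes 19; added edges (19,7,at); result: nodes: 3:pl, 6:pl, 7:pl, 8:pl, 9:pl, 10:x1, 11:x2, 15:m, 17:m, 18:m, 19:m edges: (3,10,pre); (7,11,pre); (10,7,post); (11,6,post); (11,8,post); (15,3,at); (17,3,at); (18,8,at); (19,7,at)
step 2: rule r1; match: 0->10, 1->3, 2->7, 3->15; deleted nodes 15; deleted edges (15,3,at); added nodes 20; added edges (20,7,at); result: nodes: 3:pl, 6:pl, 7:pl, 8:pl, 9:pl, 10:x1, 11:x2, 17:m, 18:m, 19:m, 20:m edges: (3,10,pre); (7,11,pre); (10,7,post); (11,6,post); (11,8,post); (17,3,at); (18,8,at); (19,7,at); (20,7,at)
final:
nodes: 3:pl, 6:pl, 7:pl, 8:pl, 9:pl, 10:x1, 11:x2, 17:m, 18:m, 19:m, 20:m
edges: (3,10,pre); (7,11,pre); (10,7,post); (11,6,post); (11,8,post); (17,3,at); (18,8,at); (19,7,at); (20,7,at)


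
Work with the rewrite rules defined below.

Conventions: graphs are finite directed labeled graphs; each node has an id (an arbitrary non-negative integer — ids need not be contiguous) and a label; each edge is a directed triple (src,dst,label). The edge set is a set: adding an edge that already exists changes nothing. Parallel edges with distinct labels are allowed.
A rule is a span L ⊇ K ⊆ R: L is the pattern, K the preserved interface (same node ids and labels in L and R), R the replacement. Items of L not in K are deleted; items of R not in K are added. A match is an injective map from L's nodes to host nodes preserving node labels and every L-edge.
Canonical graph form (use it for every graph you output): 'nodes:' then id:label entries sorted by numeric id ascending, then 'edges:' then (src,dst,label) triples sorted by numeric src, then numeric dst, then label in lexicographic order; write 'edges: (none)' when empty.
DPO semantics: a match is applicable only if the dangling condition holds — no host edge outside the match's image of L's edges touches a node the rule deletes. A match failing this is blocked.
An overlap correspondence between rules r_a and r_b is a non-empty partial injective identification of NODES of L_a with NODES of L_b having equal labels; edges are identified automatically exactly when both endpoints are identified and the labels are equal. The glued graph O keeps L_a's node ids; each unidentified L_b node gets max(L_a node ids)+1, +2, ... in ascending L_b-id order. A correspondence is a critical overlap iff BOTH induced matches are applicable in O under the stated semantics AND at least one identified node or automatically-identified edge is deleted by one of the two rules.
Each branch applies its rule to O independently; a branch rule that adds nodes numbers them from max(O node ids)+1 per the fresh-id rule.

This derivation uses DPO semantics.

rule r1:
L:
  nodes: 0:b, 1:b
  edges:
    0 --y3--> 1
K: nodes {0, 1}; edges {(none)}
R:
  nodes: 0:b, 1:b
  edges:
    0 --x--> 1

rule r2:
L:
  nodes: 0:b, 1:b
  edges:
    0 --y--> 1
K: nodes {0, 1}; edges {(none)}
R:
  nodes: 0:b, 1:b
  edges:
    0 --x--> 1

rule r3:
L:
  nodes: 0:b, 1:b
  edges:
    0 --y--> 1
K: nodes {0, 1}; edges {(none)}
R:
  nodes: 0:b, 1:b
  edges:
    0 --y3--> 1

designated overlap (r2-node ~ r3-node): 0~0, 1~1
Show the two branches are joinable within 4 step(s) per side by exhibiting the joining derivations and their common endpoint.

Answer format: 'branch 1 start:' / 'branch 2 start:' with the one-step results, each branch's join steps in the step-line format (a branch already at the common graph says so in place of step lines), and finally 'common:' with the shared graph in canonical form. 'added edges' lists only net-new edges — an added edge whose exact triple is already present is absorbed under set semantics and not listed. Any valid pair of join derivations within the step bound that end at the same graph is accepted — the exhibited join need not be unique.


branch 1 start:
nodes: 0:b, 1:b
edges: (0,1,x)
branch 2 start:
nodes: 0:b, 1:b
edges: (0,1,y3)
branch 1: already at the common graph (0 steps)
branch 2 step 1: rule r1; match: 0->0, 1->1; deleted nodes (none); deleted edges (0,1,y3); added nodes (none); added edges (0,1,x); result: nodes: 0:b, 1:b edges: (0,1,x)
common:
nodes: 0:b, 1:b
edges: (0,1,x)


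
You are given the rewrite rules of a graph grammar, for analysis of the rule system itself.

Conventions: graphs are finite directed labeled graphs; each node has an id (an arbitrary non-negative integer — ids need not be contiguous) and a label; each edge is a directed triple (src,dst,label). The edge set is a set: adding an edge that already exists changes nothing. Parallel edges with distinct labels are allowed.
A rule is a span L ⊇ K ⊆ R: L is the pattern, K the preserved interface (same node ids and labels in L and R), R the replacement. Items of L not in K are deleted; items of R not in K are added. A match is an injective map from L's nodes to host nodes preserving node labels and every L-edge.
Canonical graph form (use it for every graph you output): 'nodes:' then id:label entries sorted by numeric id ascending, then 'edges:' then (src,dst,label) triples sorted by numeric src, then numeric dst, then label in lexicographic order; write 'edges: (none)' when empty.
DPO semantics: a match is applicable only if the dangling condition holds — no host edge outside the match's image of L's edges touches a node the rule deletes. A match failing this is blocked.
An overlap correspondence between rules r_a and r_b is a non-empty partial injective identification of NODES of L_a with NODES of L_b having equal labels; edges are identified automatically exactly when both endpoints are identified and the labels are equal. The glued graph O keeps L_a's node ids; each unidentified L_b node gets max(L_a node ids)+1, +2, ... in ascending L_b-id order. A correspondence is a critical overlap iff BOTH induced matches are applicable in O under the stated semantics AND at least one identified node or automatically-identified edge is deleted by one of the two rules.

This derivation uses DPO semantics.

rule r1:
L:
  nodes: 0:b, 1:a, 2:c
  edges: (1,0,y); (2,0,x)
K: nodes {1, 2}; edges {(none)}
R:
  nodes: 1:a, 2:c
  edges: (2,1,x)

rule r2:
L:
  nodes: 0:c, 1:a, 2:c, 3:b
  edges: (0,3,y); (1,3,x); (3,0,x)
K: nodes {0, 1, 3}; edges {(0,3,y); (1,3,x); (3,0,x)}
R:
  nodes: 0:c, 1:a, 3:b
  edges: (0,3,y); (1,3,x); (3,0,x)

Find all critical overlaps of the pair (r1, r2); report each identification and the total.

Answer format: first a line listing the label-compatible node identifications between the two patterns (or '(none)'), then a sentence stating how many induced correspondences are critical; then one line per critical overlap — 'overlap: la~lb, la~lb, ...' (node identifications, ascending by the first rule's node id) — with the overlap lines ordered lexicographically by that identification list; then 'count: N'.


label-compatible node identifications between L(r1) and L(r2): 0~3, 1~1, 2~0, 2~2
0 of the induced correspondences are critical overlaps of r1 and r2.
count: 0


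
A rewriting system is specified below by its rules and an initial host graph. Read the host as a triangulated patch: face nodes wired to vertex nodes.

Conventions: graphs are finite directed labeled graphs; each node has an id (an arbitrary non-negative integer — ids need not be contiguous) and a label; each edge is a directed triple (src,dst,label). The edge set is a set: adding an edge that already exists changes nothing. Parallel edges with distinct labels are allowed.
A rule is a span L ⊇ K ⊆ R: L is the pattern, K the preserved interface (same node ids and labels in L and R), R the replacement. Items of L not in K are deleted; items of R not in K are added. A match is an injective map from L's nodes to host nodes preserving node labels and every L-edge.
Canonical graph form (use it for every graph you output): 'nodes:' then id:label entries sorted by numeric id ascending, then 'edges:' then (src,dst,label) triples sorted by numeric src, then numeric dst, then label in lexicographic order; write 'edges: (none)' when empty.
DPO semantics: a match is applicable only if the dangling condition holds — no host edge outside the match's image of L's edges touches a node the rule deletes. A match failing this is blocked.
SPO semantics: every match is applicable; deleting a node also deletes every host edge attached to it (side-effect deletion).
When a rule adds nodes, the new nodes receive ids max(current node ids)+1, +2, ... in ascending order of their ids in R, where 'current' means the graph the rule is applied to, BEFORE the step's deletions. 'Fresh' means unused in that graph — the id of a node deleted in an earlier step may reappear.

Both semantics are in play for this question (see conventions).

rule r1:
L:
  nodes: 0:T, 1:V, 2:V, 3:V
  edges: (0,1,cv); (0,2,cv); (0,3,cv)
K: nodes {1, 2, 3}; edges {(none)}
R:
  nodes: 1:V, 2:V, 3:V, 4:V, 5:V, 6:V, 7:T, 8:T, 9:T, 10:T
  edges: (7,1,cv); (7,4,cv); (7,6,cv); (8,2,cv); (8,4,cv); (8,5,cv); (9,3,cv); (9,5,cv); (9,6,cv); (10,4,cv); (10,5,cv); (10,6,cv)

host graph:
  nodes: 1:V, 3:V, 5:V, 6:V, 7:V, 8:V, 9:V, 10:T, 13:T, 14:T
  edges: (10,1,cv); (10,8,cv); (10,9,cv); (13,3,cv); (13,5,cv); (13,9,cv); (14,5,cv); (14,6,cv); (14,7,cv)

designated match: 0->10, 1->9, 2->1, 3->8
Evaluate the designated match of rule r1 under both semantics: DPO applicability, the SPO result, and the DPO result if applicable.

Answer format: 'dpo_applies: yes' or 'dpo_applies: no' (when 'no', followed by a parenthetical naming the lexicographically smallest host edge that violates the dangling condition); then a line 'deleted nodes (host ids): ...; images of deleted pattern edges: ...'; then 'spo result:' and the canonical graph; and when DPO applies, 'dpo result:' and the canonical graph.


dpo_applies: yes
deleted nodes (host ids): 10; images of deleted pattern edges: (10,1,cv); (10,8,cv); (10,9,cv)
spo result:
nodes: 1:V, 3:V, 5:V, 6:V, 7:V, 8:V, 9:V, 13:T, 14:T, 15:V, 16:V, 17:V, 18:T, 19:T, 20:T, 21:T
edges: (13,3,cv); (13,5,cv); (13,9,cv); (14,5,cv); (14,6,cv); (14,7,cv); (18,9,cv); (18,15,cv); (18,17,cv); (19,1,cv); (19,15,cv); (19,16,cv); (20,8,cv); (20,16,cv); (20,17,cv); (21,15,cv); (21,16,cv); (21,17,cv)
dpo result:
nodes: 1:V, 3:V, 5:V, 6:V, 7:V, 8:V, 9:V, 13:T, 14:T, 15:V, 16:V, 17:V, 18:T, 19:T, 20:T, 21:T
edges: (13,3,cv); (13,5,cv); (13,9,cv); (14,5,cv); (14,6,cv); (14,7,cv); (18,9,cv); (18,15,cv); (18,17,cv); (19,1,cv); (19,15,cv); (19,16,cv); (20,8,cv); (20,16,cv); (20,17,cv); (21,15,cv); (21,16,cv); (21,17,cv)


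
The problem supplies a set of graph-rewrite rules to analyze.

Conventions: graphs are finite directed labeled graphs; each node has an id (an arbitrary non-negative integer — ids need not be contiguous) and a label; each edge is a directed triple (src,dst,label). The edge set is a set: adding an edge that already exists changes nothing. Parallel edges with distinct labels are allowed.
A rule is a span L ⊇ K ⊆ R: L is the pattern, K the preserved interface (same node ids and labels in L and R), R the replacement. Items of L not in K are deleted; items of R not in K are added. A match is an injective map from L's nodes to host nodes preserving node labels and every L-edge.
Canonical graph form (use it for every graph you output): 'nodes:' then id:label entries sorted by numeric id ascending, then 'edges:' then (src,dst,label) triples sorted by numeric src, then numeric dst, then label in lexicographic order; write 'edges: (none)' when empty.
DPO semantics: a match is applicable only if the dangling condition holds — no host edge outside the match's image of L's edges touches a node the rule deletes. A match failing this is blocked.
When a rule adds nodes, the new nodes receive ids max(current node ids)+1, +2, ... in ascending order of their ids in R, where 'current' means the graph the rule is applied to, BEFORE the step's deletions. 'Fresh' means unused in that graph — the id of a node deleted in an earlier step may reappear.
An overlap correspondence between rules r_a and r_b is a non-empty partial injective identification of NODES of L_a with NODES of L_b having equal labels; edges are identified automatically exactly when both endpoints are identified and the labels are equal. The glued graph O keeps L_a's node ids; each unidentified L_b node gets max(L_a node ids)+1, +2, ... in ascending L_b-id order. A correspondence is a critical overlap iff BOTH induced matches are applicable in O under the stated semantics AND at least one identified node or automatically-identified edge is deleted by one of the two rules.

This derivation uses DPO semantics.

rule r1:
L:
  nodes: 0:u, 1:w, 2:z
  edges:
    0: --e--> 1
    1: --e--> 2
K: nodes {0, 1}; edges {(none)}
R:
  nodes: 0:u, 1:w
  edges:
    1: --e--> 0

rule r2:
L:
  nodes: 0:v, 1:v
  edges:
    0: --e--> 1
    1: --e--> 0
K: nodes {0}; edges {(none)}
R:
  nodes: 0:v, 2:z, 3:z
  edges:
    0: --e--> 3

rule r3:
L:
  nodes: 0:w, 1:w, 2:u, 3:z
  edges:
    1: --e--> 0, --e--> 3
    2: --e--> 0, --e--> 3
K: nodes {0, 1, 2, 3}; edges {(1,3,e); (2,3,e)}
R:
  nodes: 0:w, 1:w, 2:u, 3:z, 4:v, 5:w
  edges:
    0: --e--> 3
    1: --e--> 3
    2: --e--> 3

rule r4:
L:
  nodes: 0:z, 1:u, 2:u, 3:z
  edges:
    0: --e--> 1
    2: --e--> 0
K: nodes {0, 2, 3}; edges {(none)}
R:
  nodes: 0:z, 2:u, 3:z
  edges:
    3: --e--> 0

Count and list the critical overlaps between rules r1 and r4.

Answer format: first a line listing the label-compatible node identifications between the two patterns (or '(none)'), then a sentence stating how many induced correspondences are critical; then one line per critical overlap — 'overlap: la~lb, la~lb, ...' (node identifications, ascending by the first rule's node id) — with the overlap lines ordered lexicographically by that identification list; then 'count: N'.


label-compatible node identifications between L(r1) and L(r4): 0~1, 0~2, 2~0, 2~3
2 of the induced correspondences are critical overlaps of r1 and r4.
overlap: 0~2, 2~3
overlap: 2~3
count: 2


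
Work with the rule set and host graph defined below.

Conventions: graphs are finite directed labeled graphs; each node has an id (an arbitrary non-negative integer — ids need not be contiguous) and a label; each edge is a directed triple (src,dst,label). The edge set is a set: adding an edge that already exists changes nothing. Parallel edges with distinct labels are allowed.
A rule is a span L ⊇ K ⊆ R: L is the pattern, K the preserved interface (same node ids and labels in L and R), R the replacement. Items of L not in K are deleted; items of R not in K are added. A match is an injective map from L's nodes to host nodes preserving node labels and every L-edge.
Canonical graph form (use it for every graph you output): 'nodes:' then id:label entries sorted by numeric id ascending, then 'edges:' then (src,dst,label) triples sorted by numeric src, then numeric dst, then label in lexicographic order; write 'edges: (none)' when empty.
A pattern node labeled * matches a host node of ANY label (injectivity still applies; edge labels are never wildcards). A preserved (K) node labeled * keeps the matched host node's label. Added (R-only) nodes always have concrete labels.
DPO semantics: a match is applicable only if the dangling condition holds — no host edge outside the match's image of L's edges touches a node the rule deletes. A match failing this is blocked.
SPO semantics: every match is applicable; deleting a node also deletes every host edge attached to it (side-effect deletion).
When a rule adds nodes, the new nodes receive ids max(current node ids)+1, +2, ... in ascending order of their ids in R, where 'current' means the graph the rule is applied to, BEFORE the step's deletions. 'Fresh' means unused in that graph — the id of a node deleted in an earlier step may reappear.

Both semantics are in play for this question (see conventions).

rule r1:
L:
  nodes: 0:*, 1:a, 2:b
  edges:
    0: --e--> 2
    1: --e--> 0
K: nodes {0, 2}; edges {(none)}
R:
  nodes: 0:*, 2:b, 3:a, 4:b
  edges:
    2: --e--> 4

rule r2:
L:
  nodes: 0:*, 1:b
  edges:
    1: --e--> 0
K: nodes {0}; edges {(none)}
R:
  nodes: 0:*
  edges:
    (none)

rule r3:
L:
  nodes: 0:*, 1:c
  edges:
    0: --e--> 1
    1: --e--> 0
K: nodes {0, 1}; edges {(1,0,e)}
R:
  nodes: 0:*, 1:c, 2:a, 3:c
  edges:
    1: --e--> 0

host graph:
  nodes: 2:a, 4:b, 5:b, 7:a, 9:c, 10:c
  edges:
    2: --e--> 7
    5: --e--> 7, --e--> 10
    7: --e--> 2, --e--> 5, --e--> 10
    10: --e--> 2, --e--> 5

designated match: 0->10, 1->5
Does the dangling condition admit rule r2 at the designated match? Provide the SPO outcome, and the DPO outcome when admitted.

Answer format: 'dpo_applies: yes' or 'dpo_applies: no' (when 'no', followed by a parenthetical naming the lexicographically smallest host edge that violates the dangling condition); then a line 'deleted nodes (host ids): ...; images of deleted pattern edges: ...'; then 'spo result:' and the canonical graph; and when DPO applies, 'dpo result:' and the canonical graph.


dpo_applies: no
(the rule deletes node 5, which keeps host edge (5,7,e) outside the match image — the dangling condition fails, DPO blocks; SPO proceeds and side-deletes such edges)
deleted nodes (host ids): 5; images of deleted pattern edges: (5,10,e)
spo result:
nodes: 2:a, 4:b, 7:a, 9:c, 10:c
edges: (2,7,e); (7,2,e); (7,10,e); (10,2,e)


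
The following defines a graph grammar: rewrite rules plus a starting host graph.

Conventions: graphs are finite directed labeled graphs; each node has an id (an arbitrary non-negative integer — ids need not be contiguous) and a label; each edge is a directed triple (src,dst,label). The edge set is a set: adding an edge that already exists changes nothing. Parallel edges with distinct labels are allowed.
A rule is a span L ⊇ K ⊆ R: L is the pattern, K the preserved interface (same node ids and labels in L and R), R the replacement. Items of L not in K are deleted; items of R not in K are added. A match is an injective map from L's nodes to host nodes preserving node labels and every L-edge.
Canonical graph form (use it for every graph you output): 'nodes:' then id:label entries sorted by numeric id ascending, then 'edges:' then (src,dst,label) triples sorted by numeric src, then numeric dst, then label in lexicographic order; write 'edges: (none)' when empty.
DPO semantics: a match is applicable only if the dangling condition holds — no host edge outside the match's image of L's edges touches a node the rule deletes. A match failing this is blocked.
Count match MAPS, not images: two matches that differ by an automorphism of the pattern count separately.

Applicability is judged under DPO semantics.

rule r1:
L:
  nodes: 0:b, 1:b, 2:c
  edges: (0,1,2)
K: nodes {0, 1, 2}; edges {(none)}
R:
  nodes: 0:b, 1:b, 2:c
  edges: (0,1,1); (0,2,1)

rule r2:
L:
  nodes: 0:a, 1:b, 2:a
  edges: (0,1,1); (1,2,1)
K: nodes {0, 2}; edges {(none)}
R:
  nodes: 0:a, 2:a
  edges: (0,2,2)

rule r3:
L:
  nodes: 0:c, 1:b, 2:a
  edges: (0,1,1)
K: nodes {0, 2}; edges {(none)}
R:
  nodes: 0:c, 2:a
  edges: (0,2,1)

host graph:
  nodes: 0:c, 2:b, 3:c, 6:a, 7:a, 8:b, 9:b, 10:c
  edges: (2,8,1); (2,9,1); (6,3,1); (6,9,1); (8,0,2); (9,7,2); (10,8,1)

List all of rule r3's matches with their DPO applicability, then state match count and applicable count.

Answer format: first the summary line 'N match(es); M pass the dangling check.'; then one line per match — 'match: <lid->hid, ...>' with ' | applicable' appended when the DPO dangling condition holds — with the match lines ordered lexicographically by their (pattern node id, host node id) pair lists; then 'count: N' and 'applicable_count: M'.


2 match(es); 0 pass the dangling check.
match: 0->10, 1->8, 2->6
match: 0->10, 1->8, 2->7
count: 2
applicable_count: 0


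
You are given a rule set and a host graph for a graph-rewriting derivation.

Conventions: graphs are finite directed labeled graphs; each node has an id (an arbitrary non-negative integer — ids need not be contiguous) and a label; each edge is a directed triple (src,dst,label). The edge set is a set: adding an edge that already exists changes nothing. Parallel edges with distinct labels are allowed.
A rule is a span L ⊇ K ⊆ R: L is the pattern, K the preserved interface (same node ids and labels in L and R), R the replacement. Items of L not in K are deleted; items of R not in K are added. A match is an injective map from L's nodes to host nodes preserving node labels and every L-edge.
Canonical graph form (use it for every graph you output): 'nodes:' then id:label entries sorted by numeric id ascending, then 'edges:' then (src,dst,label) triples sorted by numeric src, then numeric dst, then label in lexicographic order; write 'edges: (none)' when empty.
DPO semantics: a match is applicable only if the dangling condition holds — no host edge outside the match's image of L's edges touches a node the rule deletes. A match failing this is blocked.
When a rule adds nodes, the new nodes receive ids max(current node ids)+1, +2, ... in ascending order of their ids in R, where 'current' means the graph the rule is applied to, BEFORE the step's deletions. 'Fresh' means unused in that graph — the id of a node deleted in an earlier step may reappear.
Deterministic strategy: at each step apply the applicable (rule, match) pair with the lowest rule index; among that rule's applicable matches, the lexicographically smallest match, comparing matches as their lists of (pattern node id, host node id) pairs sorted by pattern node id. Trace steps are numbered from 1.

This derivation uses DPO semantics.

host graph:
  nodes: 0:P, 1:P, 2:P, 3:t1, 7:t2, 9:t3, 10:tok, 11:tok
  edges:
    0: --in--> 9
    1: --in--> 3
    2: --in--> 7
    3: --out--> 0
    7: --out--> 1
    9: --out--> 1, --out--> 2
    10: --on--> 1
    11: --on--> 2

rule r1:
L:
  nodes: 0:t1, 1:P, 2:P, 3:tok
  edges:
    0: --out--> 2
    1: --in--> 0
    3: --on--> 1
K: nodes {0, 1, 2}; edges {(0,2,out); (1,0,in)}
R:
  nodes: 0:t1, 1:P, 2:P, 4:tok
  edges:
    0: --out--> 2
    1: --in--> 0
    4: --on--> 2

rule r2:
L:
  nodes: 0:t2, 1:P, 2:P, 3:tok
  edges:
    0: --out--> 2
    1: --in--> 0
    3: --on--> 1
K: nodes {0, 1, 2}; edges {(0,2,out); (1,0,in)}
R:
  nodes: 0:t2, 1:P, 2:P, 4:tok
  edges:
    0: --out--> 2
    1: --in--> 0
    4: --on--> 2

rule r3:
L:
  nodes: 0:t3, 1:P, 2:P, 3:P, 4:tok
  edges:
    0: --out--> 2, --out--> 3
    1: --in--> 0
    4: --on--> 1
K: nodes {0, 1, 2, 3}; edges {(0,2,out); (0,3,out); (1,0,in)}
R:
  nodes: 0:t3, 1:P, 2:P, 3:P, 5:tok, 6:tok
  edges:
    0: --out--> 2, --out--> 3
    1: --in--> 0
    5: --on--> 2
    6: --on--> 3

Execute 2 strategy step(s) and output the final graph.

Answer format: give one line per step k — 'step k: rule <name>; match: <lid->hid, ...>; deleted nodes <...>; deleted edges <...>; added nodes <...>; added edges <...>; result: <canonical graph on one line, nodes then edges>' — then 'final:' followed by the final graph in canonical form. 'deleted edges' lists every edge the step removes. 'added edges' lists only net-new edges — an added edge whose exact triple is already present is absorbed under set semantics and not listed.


step 1: rule r1; match: 0->3, 1->1, 2->0, 3->10; deleted nodes 10; deleted edges (10,1,on); added nodes 12; added edges (12,0,on); result: nodes: 0:P, 1:P, 2:P, 3:t1, 7:t2, 9:t3, 11:tok, 12:tok edges: (0,9,in); (1,3,in); (2,7,in); (3,0,out); (7,1,out); (9,1,out); (9,2,out); (11,2,on); (12,0,on)
step 2: rule r2; match: 0->7, 1->2, 2->1, 3->11; deleted nodes 11; deleted edges (11,2,on); added nodes 13; added edges (13,1,on); result: nodes: 0:P, 1:P, 2:P, 3:t1, 7:t2, 9:t3, 12:tok, 13:tok edges: (0,9,in); (1,3,in); (2,7,in); (3,0,out); (7,1,out); (9,1,out); (9,2,out); (12,0,on); (13,1,on)
final:
nodes: 0:P, 1:P, 2:P, 3:t1, 7:t2, 9:t3, 12:tok, 13:tok
edges: (0,9,in); (1,3,in); (2,7,in); (3,0,out); (7,1,out); (9,1,out); (9,2,out); (12,0,on); (13,1,on)


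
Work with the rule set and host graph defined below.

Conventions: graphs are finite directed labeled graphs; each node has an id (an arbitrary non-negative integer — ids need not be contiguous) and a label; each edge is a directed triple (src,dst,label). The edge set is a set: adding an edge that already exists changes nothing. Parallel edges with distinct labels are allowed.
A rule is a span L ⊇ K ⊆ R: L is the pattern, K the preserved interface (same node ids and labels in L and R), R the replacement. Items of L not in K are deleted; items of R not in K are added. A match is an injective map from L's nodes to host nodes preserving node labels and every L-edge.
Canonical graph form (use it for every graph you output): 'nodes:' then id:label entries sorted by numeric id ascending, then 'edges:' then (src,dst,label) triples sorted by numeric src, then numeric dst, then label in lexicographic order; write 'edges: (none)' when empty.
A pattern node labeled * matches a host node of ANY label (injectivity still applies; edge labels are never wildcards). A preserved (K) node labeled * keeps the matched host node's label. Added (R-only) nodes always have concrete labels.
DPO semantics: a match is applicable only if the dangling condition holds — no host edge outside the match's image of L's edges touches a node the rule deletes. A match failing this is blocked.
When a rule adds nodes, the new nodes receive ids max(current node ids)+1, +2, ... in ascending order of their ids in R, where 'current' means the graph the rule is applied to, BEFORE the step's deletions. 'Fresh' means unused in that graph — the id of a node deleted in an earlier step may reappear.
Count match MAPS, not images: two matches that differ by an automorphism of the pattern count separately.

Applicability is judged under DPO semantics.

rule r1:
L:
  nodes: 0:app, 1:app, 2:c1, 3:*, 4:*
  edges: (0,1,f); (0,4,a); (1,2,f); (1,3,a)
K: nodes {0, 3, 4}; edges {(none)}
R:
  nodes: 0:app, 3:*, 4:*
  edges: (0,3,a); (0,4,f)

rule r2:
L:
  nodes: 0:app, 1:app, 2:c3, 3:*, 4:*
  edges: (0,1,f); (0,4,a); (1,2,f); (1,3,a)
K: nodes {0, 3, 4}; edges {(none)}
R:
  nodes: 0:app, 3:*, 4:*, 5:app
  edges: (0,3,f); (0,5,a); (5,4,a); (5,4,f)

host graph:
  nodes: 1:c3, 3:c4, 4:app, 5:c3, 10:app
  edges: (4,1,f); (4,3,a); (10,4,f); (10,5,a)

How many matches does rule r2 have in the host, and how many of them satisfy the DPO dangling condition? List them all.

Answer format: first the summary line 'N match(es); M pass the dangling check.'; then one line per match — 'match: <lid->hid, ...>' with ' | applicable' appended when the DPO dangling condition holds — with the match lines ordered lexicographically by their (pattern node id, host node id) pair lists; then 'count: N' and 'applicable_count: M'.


1 match(es); 1 pass the dangling check.
match: 0->10, 1->4, 2->1, 3->3, 4->5 | applicable
count: 1
applicable_count: 1


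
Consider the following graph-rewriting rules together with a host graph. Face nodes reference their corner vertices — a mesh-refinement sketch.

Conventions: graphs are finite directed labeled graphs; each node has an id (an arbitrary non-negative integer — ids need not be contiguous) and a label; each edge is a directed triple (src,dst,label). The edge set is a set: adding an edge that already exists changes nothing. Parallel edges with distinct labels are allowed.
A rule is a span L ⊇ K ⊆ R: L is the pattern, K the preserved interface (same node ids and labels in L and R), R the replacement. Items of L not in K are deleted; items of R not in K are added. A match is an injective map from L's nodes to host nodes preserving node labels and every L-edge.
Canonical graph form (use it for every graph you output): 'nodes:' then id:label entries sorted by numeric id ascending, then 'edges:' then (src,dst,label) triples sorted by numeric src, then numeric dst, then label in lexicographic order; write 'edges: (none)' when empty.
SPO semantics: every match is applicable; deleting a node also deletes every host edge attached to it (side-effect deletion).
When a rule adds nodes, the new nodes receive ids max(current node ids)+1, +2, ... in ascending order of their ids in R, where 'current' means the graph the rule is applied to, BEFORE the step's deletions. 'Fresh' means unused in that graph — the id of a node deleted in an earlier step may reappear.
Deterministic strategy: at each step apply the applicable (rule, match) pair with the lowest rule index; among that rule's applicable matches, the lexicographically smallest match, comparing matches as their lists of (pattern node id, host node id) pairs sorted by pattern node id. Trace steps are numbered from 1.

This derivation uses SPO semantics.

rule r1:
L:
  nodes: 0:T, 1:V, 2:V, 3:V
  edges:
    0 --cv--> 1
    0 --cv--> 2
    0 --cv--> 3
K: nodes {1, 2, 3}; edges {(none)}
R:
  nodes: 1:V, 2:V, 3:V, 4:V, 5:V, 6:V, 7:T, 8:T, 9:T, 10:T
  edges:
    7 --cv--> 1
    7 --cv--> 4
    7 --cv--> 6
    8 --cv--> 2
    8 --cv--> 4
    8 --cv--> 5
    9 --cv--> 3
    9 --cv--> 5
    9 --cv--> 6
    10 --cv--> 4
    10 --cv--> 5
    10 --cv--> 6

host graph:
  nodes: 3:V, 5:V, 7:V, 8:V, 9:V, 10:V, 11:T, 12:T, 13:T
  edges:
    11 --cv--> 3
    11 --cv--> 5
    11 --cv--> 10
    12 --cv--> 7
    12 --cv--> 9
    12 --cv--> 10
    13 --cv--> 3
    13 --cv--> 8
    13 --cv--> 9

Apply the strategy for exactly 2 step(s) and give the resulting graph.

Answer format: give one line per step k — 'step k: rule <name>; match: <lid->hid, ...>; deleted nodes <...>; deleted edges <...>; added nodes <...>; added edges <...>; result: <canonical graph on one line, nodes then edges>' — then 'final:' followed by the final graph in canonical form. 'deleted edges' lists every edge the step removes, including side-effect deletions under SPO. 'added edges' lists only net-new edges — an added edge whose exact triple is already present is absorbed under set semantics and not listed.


step 1: rule r1; match: 0->11, 1->3, 2->5, 3->10; deleted nodes 11; deleted edges (11,3,cv); (11,5,cv); (11,10,cv); added nodes 14, 15, 16, 17, 18, 19, 20; added edges (17,3,cv); (17,14,cv); (17,16,cv); (18,5,cv); (18,14,cv); (18,15,cv); (19,10,cv); (19,15,cv); (19,16,cv); (20,14,cv); (20,15,cv); (20,16,cv); result: nodes: 3:V, 5:V, 7:V, 8:V, 9:V, 10:V, 12:T, 13:T, 14:V, 15:V, 16:V, 17:T, 18:T, 19:T, 20:T edges: (12,7,cv); (12,9,cv); (12,10,cv); (13,3,cv); (13,8,cv); (13,9,cv); (17,3,cv); (17,14,cv); (17,16,cv); (18,5,cv); (18,14,cv); (18,15,cv); (19,10,cv); (19,15,cv); (19,16,cv); (20,14,cv); (20,15,cv); (20,16,cv)
step 2: rule r1; match: 0->12, 1->7, 2->9, 3->10; deleted nodes 12; deleted edges (12,7,cv); (12,9,cv); (12,10,cv); added nodes 21, 22, 23, 24, 25, 26, 27; added edges (24,7,cv); (24,21,cv); (24,23,cv); (25,9,cv); (25,21,cv); (25,22,cv); (26,10,cv); (26,22,cv); (26,23,cv); (27,21,cv); (27,22,cv); (27,23,cv); result: nodes: 3:V, 5:V, 7:V, 8:V, 9:V, 10:V, 13:T, 14:V, 15:V, 16:V, 17:T, 18:T, 19:T, 20:T, 21:V, 22:V, 23:V, 24:T, 25:T, 26:T, 27:T edges: (13,3,cv); (13,8,cv); (13,9,cv); (17,3,cv); (17,14,cv); (17,16,cv); (18,5,cv); (18,14,cv); (18,15,cv); (19,10,cv); (19,15,cv); (19,16,cv); (20,14,cv); (20,15,cv); (20,16,cv); (24,7,cv); (24,21,cv); (24,23,cv); (25,9,cv); (25,21,cv); (25,22,cv); (26,10,cv); (26,22,cv); (26,23,cv); (27,21,cv); (27,22,cv); (27,23,cv)
final:
nodes: 3:V, 5:V, 7:V, 8:V, 9:V, 10:V, 13:T, 14:V, 15:V, 16:V, 17:T, 18:T, 19:T, 20:T, 21:V, 22:V, 23:V, 24:T, 25:T, 26:T, 27:T
edges: (13,3,cv); (13,8,cv); (13,9,cv); (17,3,cv); (17,14,cv); (17,16,cv); (18,5,cv); (18,14,cv); (18,15,cv); (19,10,cv); (19,15,cv); (19,16,cv); (20,14,cv); (20,15,cv); (20,16,cv); (24,7,cv); (24,21,cv); (24,23,cv); (25,9,cv); (25,21,cv); (25,22,cv); (26,10,cv); (26,22,cv); (26,23,cv); (27,21,cv); (27,22,cv); (27,23,cv)


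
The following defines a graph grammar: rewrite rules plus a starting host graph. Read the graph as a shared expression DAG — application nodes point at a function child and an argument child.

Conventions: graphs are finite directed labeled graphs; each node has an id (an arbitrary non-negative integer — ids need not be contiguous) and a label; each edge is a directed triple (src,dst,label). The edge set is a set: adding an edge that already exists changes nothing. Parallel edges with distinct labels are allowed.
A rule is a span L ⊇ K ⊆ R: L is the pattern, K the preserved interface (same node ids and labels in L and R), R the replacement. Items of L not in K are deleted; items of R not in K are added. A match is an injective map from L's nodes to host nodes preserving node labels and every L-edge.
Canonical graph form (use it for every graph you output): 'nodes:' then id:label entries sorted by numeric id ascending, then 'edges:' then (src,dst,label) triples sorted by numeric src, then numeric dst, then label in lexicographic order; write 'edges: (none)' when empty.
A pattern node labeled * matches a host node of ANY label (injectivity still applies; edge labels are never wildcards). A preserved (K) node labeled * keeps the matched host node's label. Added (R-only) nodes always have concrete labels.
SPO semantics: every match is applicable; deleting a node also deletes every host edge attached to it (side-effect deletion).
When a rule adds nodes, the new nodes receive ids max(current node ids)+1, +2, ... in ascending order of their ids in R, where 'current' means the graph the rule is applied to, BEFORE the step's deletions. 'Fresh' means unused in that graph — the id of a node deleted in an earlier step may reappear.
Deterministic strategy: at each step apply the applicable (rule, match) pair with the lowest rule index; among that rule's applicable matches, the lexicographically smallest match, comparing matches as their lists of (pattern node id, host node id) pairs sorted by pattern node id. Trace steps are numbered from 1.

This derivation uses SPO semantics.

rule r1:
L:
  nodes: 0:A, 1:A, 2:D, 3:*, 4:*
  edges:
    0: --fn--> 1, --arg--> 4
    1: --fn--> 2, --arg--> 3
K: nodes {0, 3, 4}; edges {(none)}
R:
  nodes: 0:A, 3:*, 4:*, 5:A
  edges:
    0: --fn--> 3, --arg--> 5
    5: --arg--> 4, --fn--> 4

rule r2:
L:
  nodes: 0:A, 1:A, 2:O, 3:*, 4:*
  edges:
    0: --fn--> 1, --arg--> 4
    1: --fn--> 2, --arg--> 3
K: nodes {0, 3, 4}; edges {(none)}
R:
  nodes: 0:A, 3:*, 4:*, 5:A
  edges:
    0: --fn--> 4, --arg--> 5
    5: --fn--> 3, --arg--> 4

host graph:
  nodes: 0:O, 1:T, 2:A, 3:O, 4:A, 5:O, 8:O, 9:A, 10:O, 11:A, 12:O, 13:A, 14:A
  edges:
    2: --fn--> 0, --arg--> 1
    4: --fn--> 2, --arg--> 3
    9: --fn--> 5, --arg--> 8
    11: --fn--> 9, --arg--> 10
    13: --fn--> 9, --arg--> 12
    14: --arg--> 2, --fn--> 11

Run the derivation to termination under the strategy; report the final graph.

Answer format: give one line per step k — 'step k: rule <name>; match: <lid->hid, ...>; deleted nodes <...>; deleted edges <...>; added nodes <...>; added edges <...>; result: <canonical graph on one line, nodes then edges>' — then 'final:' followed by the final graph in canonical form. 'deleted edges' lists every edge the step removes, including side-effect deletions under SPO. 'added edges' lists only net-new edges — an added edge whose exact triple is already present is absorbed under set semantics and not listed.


step 1: rule r2; match: 0->4, 1->2, 2->0, 3->1, 4->3; deleted nodes 0, 2; deleted edges (2,0,fn); (2,1,arg); (4,2,fn); (4,3,arg); (14,2,arg); added nodes 15; added edges (4,3,fn); (4,15,arg); (15,1,fn); (15,3,arg); result: nodes: 1:T, 3:O, 4:A, 5:O, 8:O, 9:A, 10:O, 11:A, 12:O, 13:A, 14:A, 15:A edges: (4,3,fn); (4,15,arg); (9,5,fn); (9,8,arg); (11,9,fn); (11,10,arg); (13,9,fn); (13,12,arg); (14,11,fn); (15,1,fn); (15,3,arg)
step 2: rule r2; match: 0->11, 1->9, 2->5, 3->8, 4->10; deleted nodes 5, 9; deleted edges (9,5,fn); (9,8,arg); (11,9,fn); (11,10,arg); (13,9,fn); added nodes 16; added edges (11,10,fn); (11,16,arg); (16,8,fn); (16,10,arg); result: nodes: 1:T, 3:O, 4:A, 8:O, 10:O, 11:A, 12:O, 13:A, 14:A, 15:A, 16:A edges: (4,3,fn); (4,15,arg); (11,10,fn); (11,16,arg); (13,12,arg); (14,11,fn); (15,1,fn); (15,3,arg); (16,8,fn); (16,10,arg)
final:
nodes: 1:T, 3:O, 4:A, 8:O, 10:O, 11:A, 12:O, 13:A, 14:A, 15:A, 16:A
edges: (4,3,fn); (4,15,arg); (11,10,fn); (11,16,arg); (13,12,arg); (14,11,fn); (15,1,fn); (15,3,arg); (16,8,fn); (16,10,arg)


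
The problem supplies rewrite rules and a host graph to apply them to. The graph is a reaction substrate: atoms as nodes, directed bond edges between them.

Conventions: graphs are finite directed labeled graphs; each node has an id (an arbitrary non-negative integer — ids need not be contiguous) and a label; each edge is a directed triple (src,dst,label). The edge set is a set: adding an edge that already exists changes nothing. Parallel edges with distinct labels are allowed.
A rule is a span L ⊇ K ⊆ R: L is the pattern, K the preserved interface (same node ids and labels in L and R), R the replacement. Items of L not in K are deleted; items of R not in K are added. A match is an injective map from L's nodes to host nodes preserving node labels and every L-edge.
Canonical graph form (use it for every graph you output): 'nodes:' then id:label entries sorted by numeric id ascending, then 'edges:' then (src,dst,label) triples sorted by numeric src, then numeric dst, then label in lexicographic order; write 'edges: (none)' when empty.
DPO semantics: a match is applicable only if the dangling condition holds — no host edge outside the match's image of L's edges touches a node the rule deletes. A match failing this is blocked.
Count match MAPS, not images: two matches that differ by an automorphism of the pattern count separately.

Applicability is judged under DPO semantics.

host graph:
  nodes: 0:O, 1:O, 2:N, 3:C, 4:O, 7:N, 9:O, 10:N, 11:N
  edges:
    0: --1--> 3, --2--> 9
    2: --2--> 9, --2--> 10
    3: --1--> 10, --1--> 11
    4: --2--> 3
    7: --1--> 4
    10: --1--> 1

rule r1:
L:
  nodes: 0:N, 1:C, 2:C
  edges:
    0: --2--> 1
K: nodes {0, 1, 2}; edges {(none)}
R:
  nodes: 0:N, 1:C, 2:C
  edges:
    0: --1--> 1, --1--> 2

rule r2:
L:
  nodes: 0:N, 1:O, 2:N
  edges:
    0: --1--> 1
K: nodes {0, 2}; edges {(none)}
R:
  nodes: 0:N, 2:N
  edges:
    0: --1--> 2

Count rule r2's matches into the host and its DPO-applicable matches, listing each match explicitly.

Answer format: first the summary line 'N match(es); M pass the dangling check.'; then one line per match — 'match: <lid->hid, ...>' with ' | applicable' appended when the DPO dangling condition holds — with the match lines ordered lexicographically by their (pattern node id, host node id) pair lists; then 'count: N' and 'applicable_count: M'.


6 match(es); 3 pass the dangling check.
match: 0->7, 1->4, 2->2
match: 0->7, 1->4, 2->10
match: 0->7, 1->4, 2->11
match: 0->10, 1->1, 2->2 | applicable
match: 0->10, 1->1, 2->7 | applicable
match: 0->10, 1->1, 2->11 | applicable
count: 6
applicable_count: 3
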